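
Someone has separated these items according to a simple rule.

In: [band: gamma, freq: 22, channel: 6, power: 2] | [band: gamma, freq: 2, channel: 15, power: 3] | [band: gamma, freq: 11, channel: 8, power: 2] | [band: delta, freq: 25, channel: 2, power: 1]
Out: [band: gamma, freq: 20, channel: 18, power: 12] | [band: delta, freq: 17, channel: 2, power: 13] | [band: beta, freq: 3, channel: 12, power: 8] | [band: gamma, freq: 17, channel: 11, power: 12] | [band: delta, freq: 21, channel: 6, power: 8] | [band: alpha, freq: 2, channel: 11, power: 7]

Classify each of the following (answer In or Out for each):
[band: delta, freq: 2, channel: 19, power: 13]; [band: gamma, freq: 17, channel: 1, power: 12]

Out, Out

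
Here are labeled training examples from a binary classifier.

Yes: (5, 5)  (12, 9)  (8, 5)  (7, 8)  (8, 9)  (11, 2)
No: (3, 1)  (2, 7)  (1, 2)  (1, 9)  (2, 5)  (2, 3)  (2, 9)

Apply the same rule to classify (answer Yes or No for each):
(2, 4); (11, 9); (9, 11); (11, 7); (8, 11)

No, Yes, Yes, Yes, Yes

The classifier is using: first ≥ 5.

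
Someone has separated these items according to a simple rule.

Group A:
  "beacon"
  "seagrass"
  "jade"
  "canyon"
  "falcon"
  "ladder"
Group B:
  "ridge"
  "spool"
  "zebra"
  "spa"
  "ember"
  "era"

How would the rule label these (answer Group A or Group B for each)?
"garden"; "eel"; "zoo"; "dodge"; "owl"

'Group A' ⟺ even length.
"garden": length 6 — satisfies this, so Group A.
"eel": length 3 — doesn't match, so Group B.
"zoo": length 3 — doesn't match, so Group B.
"dodge": length 5 — doesn't match, so Group B.
"owl": length 3 — doesn't match, so Group B.

Group A, Group B, Group B, Group B, Group B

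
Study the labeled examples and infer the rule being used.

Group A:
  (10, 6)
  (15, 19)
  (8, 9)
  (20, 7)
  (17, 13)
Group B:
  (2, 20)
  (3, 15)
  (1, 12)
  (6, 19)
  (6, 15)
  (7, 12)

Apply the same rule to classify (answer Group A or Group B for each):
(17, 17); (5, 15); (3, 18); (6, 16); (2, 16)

Group A, Group B, Group B, Group B, Group B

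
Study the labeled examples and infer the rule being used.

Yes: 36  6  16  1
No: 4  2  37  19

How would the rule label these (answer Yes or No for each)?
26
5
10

Yes, No, No

The distinguishing property — ≡ 1 (mod 5) — holds for all the 'Yes' cases and none of the 'No' cases.
26: Yes (26 mod 5 = 1).
5: No (5 mod 5 = 0).
10: No (10 mod 5 = 0).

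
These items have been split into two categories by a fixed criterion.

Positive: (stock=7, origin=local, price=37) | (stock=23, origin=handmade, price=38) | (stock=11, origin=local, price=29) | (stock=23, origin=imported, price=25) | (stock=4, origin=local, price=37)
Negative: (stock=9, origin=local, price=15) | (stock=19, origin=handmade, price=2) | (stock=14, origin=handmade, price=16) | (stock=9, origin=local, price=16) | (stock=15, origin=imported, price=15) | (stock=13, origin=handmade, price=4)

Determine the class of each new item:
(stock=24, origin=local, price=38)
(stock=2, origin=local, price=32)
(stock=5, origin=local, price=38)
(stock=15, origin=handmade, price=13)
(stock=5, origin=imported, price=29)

The classifier is using: price ≥ 25.
(stock=24, origin=local, price=38) → price = 38 → Positive. (stock=2, origin=local, price=32) → price = 32 → Positive. (stock=5, origin=local, price=38) → price = 38 → Positive. (stock=15, origin=handmade, price=13) → price = 13 → Negative. (stock=5, origin=imported, price=29) → price = 29 → Positive.

Positive, Positive, Positive, Negative, Positive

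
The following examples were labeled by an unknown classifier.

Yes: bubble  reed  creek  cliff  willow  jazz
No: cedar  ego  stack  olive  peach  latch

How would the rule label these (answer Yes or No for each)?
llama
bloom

The common property of the 'Yes' items is: has a double letter. No 'No' item has it.
llama: 'll' doubled, qualifies → Yes. bloom: 'oo' doubled, qualifies → Yes.

Yes, Yes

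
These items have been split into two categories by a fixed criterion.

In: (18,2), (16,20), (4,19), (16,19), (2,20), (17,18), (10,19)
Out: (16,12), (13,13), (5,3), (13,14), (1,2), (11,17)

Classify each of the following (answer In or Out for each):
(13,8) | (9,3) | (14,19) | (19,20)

The distinguishing property — max ≥ 18 — holds for all the 'In' cases and none of the 'Out' cases.
(13,8): max 13 — does not satisfy this, so Out.
(9,3): max 9 — does not satisfy this, so Out.
(14,19): max 19 — passes, so In.
(19,20): max 20 — passes, so In.

Out, Out, In, In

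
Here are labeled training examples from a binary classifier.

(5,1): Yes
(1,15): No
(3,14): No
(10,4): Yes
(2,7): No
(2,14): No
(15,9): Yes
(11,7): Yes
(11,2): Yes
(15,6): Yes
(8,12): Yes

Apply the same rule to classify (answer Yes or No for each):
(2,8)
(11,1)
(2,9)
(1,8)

No, Yes, No, No

The simplest hypothesis consistent with all the labels is: first ≥ 4.
(2,8) — first 2, hence No.
(11,1) — first 11, hence Yes.
(2,9) — first 2, hence No.
(1,8) — first 1, hence No.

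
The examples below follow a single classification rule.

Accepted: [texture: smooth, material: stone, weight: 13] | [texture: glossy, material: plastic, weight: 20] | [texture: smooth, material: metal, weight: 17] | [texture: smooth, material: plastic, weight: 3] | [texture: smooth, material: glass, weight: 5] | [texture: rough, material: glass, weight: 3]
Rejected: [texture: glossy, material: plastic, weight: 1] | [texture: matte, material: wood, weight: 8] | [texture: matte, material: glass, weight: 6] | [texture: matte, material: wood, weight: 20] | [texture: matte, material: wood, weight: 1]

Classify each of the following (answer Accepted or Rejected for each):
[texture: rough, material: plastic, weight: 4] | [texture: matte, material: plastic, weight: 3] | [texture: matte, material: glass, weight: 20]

The simplest hypothesis consistent with all the labels is: texture is not matte AND weight ≥ 3.
[texture: rough, material: plastic, weight: 4] — texture is rough, weight = 4, hence Accepted. [texture: matte, material: plastic, weight: 3] — texture is matte, weight = 3, hence Rejected. [texture: matte, material: glass, weight: 20] — texture is matte, weight = 20, hence Rejected.

Accepted, Rejected, Rejected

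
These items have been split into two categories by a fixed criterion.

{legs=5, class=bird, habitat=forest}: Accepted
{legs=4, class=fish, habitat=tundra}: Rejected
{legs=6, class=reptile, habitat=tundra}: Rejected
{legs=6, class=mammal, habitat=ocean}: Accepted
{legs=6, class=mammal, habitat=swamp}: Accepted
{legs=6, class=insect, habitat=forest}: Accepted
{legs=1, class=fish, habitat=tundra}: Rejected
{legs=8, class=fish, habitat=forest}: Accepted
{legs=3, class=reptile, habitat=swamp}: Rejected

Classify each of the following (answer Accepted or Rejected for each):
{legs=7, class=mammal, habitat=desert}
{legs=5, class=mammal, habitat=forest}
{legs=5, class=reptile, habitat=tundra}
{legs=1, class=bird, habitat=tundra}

All 'Accepted' examples share one property — class is mammal OR habitat is forest — and every 'Rejected' example lacks it.
{legs=7, class=mammal, habitat=desert} — class is mammal, habitat is desert, hence Accepted. {legs=5, class=mammal, habitat=forest} — class is mammal, habitat is forest, hence Accepted. {legs=5, class=reptile, habitat=tundra} — class is reptile, habitat is tundra, hence Rejected. {legs=1, class=bird, habitat=tundra} — class is bird, habitat is tundra, hence Rejected.

Accepted, Accepted, Rejected, Rejected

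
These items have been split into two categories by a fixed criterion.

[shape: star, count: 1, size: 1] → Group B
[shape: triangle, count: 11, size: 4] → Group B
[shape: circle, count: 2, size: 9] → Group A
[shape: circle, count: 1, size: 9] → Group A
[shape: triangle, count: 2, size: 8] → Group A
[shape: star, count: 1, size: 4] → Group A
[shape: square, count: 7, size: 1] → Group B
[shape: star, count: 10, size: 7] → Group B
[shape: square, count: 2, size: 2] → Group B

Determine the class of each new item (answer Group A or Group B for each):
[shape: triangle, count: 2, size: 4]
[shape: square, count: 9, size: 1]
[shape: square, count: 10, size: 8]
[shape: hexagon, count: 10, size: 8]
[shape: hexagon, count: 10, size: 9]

The distinguishing property — size ≥ 4 AND count ≤ 2 — holds for all the 'Group A' cases and none of the 'Group B' cases.
Group A: [shape: triangle, count: 2, size: 4], since size = 4, count = 2.
Group B: [shape: square, count: 9, size: 1], since size = 1, count = 9.
Group B: [shape: square, count: 10, size: 8], since size = 8, count = 10.
Group B: [shape: hexagon, count: 10, size: 8], since size = 8, count = 10.
Group B: [shape: hexagon, count: 10, size: 9], since size = 9, count = 10.

Group A, Group B, Group B, Group B, Group B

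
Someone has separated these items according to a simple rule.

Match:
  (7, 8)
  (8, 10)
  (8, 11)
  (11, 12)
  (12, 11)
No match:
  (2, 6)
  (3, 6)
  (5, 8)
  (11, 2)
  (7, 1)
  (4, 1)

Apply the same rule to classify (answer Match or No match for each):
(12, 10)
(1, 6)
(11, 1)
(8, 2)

Match, No match, No match, No match

'Match' ⟺ sum ≥ 15.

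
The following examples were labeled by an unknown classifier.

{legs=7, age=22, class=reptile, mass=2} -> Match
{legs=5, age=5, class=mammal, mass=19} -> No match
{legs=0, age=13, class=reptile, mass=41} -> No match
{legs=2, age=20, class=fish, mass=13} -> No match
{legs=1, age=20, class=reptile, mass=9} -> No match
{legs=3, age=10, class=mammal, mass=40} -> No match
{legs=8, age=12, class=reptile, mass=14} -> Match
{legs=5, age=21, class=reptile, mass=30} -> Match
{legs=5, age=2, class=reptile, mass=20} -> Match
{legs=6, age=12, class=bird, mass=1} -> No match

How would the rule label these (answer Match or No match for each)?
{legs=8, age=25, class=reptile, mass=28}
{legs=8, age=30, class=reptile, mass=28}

The rule appears to be: class is reptile AND legs ≥ 2.
Match: {legs=8, age=25, class=reptile, mass=28}, since class is reptile, legs = 8.
Match: {legs=8, age=30, class=reptile, mass=28}, since class is reptile, legs = 8.

Match, Match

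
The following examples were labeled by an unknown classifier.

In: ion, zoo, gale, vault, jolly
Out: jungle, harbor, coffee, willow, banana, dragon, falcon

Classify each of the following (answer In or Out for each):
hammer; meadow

Out, Out

All 'In' examples share one property — length ≤ 5 — and every 'Out' example lacks it.
hammer: length 6 — fails this test, so Out.
meadow: length 6 — fails this test, so Out.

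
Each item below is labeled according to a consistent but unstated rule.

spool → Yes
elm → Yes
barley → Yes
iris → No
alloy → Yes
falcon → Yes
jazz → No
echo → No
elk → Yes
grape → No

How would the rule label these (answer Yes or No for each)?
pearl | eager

All 'Yes' examples share one property — contains 'l' — and every 'No' example lacks it.
pearl → has 'l' → Yes.
eager → no 'l' → No.

Yes, No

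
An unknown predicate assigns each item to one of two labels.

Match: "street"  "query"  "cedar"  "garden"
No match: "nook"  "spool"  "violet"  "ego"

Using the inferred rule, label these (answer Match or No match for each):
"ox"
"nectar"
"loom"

A rule that fits every label: contains 'r' — true of each 'Match' example, false of each 'No match' one.
"ox": no 'r', doesn't qualify → No match.
"nectar": has 'r', fits → Match.
"loom": no 'r', doesn't qualify → No match.

No match, Match, No match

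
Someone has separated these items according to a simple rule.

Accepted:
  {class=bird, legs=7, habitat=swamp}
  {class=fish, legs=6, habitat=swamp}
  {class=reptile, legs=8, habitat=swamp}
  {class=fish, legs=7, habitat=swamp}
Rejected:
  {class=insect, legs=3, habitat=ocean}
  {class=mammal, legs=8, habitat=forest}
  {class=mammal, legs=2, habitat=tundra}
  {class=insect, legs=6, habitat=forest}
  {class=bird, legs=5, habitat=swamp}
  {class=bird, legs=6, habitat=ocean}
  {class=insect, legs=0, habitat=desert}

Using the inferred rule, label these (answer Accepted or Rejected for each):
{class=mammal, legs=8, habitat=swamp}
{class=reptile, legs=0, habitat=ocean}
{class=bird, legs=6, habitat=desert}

Rule: habitat is swamp AND legs ≥ 6. This holds for each 'Accepted' example and fails for each 'Rejected' one.

Accepted, Rejected, Rejected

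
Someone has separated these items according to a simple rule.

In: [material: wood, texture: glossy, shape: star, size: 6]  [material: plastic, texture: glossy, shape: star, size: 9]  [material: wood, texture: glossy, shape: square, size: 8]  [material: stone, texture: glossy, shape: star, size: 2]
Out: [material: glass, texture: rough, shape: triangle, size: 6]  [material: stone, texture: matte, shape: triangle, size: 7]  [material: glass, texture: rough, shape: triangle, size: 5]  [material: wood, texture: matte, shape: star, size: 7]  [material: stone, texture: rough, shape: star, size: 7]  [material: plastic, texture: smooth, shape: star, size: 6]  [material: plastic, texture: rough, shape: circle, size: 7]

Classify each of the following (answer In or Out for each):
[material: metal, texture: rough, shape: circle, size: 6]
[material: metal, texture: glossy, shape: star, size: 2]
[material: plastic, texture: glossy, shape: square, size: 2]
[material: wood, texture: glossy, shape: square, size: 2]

Out, In, In, In

The rule appears to be: texture is glossy.
Out: [material: metal, texture: rough, shape: circle, size: 6], since texture is rough. In: [material: metal, texture: glossy, shape: star, size: 2], since texture is glossy. In: [material: plastic, texture: glossy, shape: square, size: 2], since texture is glossy. In: [material: wood, texture: glossy, shape: square, size: 2], since texture is glossy.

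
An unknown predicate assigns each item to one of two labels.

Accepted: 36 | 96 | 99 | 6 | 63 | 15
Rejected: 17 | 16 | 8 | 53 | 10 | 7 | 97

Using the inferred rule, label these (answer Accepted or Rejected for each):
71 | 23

The rule appears to be: multiple of 3.
Rejected: 71, since 71 = 3·23 + 2. Rejected: 23, since 23 = 3·7 + 2.

Rejected, Rejected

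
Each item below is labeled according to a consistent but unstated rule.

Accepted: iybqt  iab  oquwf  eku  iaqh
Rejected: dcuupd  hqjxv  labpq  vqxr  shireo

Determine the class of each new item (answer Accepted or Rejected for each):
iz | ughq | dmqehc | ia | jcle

Checking candidate rules against both groups, what survives is: starts with a vowel.
iz: starts with 'i' — qualifies, so Accepted. ughq: starts with 'u' — qualifies, so Accepted. dmqehc: starts with 'd' — does not fit, so Rejected. ia: starts with 'i' — qualifies, so Accepted. jcle: starts with 'j' — does not fit, so Rejected.

Accepted, Accepted, Rejected, Accepted, Rejected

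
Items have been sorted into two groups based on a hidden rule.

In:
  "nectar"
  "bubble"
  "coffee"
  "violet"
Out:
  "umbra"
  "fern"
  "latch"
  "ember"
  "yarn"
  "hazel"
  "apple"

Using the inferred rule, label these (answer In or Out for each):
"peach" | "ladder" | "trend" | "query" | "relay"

The distinguishing property — length 6 — holds for all the 'In' cases and none of the 'Out' cases.
"peach": length 5, doesn't match → Out.
"ladder": length 6, fits → In.
"trend": length 5, doesn't match → Out.
"query": length 5, doesn't match → Out.
"relay": length 5, doesn't match → Out.

Out, In, Out, Out, Out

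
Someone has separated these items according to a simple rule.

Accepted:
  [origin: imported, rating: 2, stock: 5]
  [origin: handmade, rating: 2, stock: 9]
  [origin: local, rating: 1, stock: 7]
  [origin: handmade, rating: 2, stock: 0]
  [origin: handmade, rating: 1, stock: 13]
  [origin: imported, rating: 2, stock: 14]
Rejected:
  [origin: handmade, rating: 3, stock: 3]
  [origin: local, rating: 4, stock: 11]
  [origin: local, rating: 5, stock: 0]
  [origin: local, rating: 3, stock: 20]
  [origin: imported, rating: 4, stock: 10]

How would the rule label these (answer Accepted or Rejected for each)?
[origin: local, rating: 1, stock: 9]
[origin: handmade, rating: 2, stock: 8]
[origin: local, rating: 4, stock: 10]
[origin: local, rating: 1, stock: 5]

Accepted, Accepted, Rejected, Accepted

All 'Accepted' examples share one property — rating ≤ 2 — and every 'Rejected' example lacks it.
[origin: local, rating: 1, stock: 9]: rating = 1, passes → Accepted.
[origin: handmade, rating: 2, stock: 8]: rating = 2, passes → Accepted.
[origin: local, rating: 4, stock: 10]: rating = 4, does not pass → Rejected.
[origin: local, rating: 1, stock: 5]: rating = 1, passes → Accepted.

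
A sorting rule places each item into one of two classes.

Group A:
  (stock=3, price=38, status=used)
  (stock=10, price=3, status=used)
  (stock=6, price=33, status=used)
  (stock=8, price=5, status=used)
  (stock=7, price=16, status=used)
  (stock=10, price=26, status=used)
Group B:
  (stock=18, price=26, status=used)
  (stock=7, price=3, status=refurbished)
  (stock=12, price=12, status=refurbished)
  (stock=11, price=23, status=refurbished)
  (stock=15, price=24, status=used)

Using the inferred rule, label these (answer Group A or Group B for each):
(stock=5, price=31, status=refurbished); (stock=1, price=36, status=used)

Group B, Group A

The classifier is using: status is used AND stock ≤ 10.
(stock=5, price=31, status=refurbished): Group B (status is refurbished, stock = 5). (stock=1, price=36, status=used): Group A (status is used, stock = 1).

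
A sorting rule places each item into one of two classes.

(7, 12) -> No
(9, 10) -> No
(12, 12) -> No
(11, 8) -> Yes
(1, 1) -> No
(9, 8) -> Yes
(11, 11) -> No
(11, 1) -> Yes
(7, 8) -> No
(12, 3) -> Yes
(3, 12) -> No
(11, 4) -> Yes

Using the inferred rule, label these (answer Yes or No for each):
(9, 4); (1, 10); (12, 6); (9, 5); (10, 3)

Yes, No, Yes, Yes, Yes

All 'Yes' examples share one property — first > second — and every 'No' example lacks it.
(9, 4): 9 > 4, has this property → Yes.
(1, 10): 1 < 10, does not satisfy this → No.
(12, 6): 12 > 6, has this property → Yes.
(9, 5): 9 > 5, has this property → Yes.
(10, 3): 10 > 3, has this property → Yes.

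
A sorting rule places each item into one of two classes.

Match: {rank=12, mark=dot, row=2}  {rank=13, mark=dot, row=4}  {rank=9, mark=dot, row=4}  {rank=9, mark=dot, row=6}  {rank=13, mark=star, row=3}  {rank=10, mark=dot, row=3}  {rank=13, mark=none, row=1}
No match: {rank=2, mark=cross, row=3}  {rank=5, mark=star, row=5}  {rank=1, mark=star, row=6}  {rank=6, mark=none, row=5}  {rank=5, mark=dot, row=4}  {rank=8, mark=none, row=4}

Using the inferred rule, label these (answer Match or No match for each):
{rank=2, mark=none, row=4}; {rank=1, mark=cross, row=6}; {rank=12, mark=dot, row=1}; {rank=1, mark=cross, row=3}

The rule appears to be: rank ≥ 9.

No match, No match, Match, No match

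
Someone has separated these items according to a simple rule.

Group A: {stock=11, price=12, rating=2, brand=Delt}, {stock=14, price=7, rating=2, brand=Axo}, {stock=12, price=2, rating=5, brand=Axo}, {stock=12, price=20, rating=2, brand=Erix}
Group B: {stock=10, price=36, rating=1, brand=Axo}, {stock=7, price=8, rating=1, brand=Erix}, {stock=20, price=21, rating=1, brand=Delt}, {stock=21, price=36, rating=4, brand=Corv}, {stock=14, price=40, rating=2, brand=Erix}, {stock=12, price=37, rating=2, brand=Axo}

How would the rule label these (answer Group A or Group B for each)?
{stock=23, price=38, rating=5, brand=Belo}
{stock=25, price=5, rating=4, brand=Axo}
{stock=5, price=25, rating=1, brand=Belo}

Group B, Group A, Group B

Every 'Group A' example satisfies: price ≤ 20 AND rating ≥ 2. None of the 'Group B' examples do.
{stock=23, price=38, rating=5, brand=Belo} — price = 38, rating = 5, hence Group B. {stock=25, price=5, rating=4, brand=Axo} — price = 5, rating = 4, hence Group A. {stock=5, price=25, rating=1, brand=Belo} — price = 25, rating = 1, hence Group B.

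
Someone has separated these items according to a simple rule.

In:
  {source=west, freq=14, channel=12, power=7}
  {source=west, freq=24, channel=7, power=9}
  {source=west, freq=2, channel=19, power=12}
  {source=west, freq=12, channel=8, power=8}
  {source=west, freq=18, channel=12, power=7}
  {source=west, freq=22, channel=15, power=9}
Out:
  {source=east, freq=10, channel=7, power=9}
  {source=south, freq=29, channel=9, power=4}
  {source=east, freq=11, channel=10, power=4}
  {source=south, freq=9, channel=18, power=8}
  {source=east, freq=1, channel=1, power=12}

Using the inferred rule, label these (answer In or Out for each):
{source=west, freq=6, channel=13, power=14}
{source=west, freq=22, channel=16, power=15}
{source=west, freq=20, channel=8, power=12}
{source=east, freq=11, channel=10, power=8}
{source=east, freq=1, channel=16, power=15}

The classifier is using: source is west.
{source=west, freq=6, channel=13, power=14} → source is west → In. {source=west, freq=22, channel=16, power=15} → source is west → In. {source=west, freq=20, channel=8, power=12} → source is west → In. {source=east, freq=11, channel=10, power=8} → source is east → Out. {source=east, freq=1, channel=16, power=15} → source is east → Out.

In, In, In, Out, Out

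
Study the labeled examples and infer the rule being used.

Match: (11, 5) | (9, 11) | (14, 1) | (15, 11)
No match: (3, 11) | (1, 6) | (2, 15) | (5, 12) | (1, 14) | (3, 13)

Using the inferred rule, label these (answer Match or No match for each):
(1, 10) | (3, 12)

No match, No match

The simplest hypothesis consistent with all the labels is: first ≥ 6.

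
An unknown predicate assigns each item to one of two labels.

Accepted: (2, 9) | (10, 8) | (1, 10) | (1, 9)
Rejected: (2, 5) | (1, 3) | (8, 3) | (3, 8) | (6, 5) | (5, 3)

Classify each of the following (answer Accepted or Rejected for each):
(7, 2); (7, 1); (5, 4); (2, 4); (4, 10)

Rejected, Rejected, Rejected, Rejected, Accepted

The simplest hypothesis consistent with all the labels is: max ≥ 9.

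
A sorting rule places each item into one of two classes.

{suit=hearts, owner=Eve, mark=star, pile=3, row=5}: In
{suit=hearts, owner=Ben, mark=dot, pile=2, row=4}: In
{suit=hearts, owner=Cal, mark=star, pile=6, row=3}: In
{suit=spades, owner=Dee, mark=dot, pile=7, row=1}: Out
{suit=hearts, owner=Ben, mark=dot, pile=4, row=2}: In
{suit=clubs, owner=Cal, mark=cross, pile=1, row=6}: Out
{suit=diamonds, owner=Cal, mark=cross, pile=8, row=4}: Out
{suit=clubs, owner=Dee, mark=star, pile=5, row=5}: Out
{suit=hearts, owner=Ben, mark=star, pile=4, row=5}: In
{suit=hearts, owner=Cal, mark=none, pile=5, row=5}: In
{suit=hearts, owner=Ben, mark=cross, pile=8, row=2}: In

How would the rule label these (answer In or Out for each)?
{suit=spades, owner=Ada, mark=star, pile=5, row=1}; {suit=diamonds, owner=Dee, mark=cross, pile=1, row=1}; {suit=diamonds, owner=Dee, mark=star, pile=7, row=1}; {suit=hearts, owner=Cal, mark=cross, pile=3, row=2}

Out, Out, Out, In

Every 'In' example satisfies: suit is hearts. None of the 'Out' examples do.
{suit=spades, owner=Ada, mark=star, pile=5, row=1}: suit is spades, doesn't qualify → Out. {suit=diamonds, owner=Dee, mark=cross, pile=1, row=1}: suit is diamonds, doesn't qualify → Out. {suit=diamonds, owner=Dee, mark=star, pile=7, row=1}: suit is diamonds, doesn't qualify → Out. {suit=hearts, owner=Cal, mark=cross, pile=3, row=2}: suit is hearts, satisfies this → In.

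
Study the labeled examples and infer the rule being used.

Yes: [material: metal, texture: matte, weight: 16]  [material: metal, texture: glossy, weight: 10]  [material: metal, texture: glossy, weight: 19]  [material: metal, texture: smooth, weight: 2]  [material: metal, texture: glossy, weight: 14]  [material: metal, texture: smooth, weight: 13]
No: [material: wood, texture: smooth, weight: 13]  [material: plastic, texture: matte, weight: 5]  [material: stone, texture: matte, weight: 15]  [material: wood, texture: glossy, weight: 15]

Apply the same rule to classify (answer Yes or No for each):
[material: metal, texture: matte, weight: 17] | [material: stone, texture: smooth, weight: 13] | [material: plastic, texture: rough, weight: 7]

'Yes' ⟺ material is metal.
Yes: [material: metal, texture: matte, weight: 17], since material is metal.
No: [material: stone, texture: smooth, weight: 13], since material is stone.
No: [material: plastic, texture: rough, weight: 7], since material is plastic.

Yes, No, No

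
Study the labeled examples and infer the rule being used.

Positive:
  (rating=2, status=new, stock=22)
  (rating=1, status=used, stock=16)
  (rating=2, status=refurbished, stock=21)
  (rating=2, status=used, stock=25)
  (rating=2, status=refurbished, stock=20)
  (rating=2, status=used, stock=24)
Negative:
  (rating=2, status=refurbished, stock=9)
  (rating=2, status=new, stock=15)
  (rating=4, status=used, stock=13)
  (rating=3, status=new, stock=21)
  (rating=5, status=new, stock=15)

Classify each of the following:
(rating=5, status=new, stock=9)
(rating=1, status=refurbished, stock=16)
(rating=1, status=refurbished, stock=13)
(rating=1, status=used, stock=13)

Negative, Positive, Negative, Negative

The distinguishing property — rating ≤ 2 AND stock ≥ 16 — holds for all the 'Positive' cases and none of the 'Negative' cases.
Negative: (rating=5, status=new, stock=9), since rating = 5, stock = 9.
Positive: (rating=1, status=refurbished, stock=16), since rating = 1, stock = 16.
Negative: (rating=1, status=refurbished, stock=13), since rating = 1, stock = 13.
Negative: (rating=1, status=used, stock=13), since rating = 1, stock = 13.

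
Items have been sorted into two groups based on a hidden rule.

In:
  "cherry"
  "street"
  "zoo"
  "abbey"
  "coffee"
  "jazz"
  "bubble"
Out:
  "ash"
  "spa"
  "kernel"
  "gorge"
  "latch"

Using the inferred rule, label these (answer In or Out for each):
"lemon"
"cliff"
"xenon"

Out, In, Out

The rule appears to be: has a double letter.
"lemon" — no doubled letter, hence Out. "cliff" — 'ff' doubled, hence In. "xenon" — no doubled letter, hence Out.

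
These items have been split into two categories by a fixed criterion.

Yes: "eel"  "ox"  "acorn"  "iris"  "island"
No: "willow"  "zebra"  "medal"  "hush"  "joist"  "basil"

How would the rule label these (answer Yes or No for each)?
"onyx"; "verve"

Yes, No

One predicate separates the groups cleanly: starts with a vowel.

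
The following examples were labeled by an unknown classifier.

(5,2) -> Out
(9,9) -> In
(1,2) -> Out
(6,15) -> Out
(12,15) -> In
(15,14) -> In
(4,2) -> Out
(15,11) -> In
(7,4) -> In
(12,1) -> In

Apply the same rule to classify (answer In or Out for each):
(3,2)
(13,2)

The distinguishing property — first ≥ 7 — holds for all the 'In' cases and none of the 'Out' cases.
Out: (3,2), since first 3.
In: (13,2), since first 13.

Out, In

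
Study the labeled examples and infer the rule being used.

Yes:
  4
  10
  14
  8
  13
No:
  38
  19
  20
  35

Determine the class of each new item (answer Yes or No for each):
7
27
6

The distinguishing property — at most 14 — holds for all the 'Yes' cases and none of the 'No' cases.

Yes, No, Yes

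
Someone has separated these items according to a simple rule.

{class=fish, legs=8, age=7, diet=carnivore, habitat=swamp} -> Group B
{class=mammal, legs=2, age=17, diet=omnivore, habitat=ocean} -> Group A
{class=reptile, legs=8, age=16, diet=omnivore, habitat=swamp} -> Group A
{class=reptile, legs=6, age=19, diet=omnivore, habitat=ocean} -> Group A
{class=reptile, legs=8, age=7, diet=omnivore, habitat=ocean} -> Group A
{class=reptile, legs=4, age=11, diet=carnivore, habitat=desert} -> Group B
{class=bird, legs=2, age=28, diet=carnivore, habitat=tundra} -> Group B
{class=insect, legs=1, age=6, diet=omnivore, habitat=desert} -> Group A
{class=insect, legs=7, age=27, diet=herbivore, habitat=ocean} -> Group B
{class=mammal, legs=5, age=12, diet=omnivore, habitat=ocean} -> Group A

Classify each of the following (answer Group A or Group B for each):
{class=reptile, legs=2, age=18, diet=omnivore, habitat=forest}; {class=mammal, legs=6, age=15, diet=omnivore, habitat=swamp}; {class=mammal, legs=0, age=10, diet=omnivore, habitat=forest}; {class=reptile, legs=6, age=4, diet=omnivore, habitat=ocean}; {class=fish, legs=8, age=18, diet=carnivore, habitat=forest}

Group A, Group A, Group A, Group A, Group B

Looking at the examples, the only property every 'Group A' case has and every 'Group B' case lacks is: diet is omnivore.
{class=reptile, legs=2, age=18, diet=omnivore, habitat=forest}: diet is omnivore, passes → Group A.
{class=mammal, legs=6, age=15, diet=omnivore, habitat=swamp}: diet is omnivore, passes → Group A.
{class=mammal, legs=0, age=10, diet=omnivore, habitat=forest}: diet is omnivore, passes → Group A.
{class=reptile, legs=6, age=4, diet=omnivore, habitat=ocean}: diet is omnivore, passes → Group A.
{class=fish, legs=8, age=18, diet=carnivore, habitat=forest}: diet is carnivore, doesn't qualify → Group B.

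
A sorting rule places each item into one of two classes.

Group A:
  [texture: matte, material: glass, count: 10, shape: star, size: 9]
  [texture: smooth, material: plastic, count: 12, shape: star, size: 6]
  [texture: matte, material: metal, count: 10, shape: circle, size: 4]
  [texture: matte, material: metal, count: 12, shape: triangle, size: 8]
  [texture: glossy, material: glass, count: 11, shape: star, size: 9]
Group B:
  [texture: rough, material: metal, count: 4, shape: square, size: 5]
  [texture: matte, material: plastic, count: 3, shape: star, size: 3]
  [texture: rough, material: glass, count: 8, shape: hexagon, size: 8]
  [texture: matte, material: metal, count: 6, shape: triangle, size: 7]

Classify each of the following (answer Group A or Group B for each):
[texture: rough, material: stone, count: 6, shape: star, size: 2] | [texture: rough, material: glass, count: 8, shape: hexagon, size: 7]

Group B, Group B

The pattern is that an item is 'Group A' exactly when: count ≥ 10.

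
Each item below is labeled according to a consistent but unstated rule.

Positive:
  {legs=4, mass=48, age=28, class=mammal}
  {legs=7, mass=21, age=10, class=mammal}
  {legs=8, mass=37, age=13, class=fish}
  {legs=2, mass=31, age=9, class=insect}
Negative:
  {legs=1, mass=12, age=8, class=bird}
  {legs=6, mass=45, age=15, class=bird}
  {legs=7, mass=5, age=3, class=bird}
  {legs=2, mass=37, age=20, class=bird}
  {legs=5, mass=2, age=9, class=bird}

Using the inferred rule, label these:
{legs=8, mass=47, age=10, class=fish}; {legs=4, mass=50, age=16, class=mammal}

Positive, Positive

The simplest hypothesis consistent with all the labels is: class is not bird.
{legs=8, mass=47, age=10, class=fish}: class is fish, has this property → Positive.
{legs=4, mass=50, age=16, class=mammal}: class is mammal, has this property → Positive.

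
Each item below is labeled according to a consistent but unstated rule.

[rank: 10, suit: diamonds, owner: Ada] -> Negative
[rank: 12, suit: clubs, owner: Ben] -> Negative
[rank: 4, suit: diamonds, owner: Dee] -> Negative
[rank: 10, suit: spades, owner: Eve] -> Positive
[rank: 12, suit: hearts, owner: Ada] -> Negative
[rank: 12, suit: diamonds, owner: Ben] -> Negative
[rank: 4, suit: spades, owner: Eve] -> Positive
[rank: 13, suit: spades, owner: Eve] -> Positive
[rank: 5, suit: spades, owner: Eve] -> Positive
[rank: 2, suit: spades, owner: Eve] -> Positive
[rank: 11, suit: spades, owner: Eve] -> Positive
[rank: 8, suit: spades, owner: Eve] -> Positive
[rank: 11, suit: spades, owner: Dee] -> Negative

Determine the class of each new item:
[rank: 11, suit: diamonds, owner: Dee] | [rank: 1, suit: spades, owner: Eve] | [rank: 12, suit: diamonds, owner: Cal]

The simplest hypothesis consistent with all the labels is: owner is Eve.
[rank: 11, suit: diamonds, owner: Dee] — owner is Dee, hence Negative.
[rank: 1, suit: spades, owner: Eve] — owner is Eve, hence Positive.
[rank: 12, suit: diamonds, owner: Cal] — owner is Cal, hence Negative.

Negative, Positive, Negative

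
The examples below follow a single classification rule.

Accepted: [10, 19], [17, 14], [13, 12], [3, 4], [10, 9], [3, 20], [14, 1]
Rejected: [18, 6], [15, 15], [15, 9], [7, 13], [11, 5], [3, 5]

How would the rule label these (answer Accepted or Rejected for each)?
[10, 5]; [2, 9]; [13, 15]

Accepted, Accepted, Rejected

The pattern is that an item is 'Accepted' exactly when: sum is odd.
Accepted: [10, 5], since 10+5 = 15.
Accepted: [2, 9], since 2+9 = 11.
Rejected: [13, 15], since 13+15 = 28.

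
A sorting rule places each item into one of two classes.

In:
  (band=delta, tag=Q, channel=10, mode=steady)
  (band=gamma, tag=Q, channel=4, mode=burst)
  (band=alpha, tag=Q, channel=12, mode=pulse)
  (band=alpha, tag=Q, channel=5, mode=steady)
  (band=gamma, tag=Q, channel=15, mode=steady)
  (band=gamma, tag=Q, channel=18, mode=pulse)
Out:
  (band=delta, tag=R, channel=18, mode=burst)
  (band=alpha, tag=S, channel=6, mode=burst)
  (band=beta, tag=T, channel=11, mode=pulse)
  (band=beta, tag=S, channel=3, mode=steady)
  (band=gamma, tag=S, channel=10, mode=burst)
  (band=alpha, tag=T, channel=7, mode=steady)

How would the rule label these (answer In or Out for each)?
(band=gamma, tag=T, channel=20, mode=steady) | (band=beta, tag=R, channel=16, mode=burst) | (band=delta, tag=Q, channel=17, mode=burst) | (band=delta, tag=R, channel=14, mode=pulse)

The classifier is using: tag is Q.
(band=gamma, tag=T, channel=20, mode=steady): tag is T — does not pass, so Out. (band=beta, tag=R, channel=16, mode=burst): tag is R — does not pass, so Out. (band=delta, tag=Q, channel=17, mode=burst): tag is Q — fits, so In. (band=delta, tag=R, channel=14, mode=pulse): tag is R — does not pass, so Out.

Out, Out, In, Out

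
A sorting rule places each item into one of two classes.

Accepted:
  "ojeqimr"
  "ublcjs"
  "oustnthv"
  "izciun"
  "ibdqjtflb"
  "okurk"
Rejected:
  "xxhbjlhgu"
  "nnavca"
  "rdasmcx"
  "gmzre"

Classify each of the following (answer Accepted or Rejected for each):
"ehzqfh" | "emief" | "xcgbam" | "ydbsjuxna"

Accepted, Accepted, Rejected, Rejected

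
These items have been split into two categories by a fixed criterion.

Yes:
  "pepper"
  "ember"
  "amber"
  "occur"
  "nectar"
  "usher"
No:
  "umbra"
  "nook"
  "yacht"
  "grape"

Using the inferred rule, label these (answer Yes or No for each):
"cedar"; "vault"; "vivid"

One predicate separates the groups cleanly: ends with 'r'.
"cedar" — ends with 'r', hence Yes.
"vault" — ends with 't', hence No.
"vivid" — ends with 'd', hence No.

Yes, No, No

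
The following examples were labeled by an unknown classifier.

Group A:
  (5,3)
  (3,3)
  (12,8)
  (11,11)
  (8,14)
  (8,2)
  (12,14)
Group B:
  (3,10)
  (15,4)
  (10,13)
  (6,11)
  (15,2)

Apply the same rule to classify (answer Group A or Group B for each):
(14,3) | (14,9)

Group B, Group B

Looking at the examples, the only property every 'Group A' case has and every 'Group B' case lacks is: sum is even.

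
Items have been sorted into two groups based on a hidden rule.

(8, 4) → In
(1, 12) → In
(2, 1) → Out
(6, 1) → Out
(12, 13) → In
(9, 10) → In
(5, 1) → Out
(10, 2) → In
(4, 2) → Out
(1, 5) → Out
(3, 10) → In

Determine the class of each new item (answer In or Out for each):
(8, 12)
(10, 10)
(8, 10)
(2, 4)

In, In, In, Out

Rule: sum ≥ 12. This holds for each 'In' example and fails for each 'Out' one.
(8, 12): 8+12 = 20, has this property → In. (10, 10): 10+10 = 20, has this property → In. (8, 10): 8+10 = 18, has this property → In. (2, 4): 2+4 = 6, does not pass → Out.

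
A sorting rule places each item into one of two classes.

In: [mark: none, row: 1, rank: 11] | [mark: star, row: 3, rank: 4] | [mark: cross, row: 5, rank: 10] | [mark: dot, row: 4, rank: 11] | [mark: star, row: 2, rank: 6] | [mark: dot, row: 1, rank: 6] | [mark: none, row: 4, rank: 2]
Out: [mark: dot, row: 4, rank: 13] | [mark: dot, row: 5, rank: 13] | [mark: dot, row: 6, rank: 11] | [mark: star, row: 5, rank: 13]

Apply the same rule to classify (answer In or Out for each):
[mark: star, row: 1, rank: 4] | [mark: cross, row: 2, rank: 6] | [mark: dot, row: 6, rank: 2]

In, In, Out

The classifier is using: rank ≤ 11 AND row ≤ 5.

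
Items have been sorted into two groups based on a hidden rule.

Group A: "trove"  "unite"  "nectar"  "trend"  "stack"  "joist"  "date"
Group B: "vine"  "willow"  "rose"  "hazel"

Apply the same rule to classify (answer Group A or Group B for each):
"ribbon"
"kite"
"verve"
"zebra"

'Group A' ⟺ contains 't'.
"ribbon": no 't' — doesn't match, so Group B. "kite": has 't' — has this property, so Group A. "verve": no 't' — doesn't match, so Group B. "zebra": no 't' — doesn't match, so Group B.

Group B, Group A, Group B, Group B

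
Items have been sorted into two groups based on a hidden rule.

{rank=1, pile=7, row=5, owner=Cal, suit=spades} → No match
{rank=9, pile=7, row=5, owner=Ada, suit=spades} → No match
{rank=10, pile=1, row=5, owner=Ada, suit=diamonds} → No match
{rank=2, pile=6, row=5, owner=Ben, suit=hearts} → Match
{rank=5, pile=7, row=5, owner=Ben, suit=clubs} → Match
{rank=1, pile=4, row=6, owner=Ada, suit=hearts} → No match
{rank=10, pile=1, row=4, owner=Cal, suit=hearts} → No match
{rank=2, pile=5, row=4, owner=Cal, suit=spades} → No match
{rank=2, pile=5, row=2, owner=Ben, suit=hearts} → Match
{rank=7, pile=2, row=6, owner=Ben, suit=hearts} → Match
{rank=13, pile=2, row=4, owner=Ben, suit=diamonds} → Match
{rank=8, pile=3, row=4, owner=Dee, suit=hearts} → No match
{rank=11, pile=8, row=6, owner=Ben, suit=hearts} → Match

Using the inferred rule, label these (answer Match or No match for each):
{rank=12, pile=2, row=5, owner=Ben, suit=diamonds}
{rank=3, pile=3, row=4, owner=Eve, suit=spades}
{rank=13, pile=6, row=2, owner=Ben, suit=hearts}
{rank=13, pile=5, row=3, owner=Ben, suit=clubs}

Match, No match, Match, Match

'Match' ⟺ owner is Ben.
{rank=12, pile=2, row=5, owner=Ben, suit=diamonds} — owner is Ben, hence Match. {rank=3, pile=3, row=4, owner=Eve, suit=spades} — owner is Eve, hence No match. {rank=13, pile=6, row=2, owner=Ben, suit=hearts} — owner is Ben, hence Match. {rank=13, pile=5, row=3, owner=Ben, suit=clubs} — owner is Ben, hence Match.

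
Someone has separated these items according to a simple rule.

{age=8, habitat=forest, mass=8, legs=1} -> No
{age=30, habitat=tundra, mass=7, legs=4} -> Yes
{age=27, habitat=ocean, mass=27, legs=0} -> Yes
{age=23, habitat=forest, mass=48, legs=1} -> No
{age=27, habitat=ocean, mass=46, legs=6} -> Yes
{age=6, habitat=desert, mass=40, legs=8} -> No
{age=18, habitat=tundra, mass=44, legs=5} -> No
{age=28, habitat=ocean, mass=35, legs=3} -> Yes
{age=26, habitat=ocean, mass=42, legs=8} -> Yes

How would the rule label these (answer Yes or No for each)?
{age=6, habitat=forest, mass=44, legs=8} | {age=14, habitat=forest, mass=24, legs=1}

No, No

The pattern is that an item is 'Yes' exactly when: age ≥ 26.
{age=6, habitat=forest, mass=44, legs=8}: No (age = 6).
{age=14, habitat=forest, mass=24, legs=1}: No (age = 14).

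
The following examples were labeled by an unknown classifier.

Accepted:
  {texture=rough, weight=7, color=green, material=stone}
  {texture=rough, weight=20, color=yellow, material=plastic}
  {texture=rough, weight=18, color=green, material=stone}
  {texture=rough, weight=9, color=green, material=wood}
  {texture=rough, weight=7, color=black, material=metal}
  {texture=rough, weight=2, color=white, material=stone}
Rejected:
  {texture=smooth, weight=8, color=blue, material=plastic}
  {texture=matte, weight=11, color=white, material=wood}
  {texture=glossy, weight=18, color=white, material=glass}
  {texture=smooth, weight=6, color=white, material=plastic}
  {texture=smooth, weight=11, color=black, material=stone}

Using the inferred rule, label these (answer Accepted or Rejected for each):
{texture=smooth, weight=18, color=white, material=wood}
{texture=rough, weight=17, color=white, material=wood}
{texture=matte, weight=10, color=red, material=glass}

Every 'Accepted' example satisfies: texture is rough. None of the 'Rejected' examples do.

Rejected, Accepted, Rejected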